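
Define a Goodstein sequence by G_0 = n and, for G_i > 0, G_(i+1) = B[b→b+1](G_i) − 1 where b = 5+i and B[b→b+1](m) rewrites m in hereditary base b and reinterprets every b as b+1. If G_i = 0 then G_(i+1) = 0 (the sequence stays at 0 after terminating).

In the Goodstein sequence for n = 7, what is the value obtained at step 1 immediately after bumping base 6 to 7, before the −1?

G_0=7  [base 5] 5 + 2  →[5↦6]→  6 + 2 = 8  −1 ⇒ G_1=7
G_1=7  [base 6] 6 + 1  →[6↦7]→  7 + 1 = 8  −1 ⇒ G_2=7

8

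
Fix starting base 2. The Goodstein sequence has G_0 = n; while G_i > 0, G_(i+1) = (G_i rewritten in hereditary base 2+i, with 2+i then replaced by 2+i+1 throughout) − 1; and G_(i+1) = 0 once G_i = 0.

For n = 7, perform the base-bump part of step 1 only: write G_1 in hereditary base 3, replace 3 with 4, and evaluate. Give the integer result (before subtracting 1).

G_0=7  [base 2] 2^2 + 2 + 1  →[2↦3]→  3^3 + 3 + 1 = 31  −1 ⇒ G_1=30
G_1=30  [base 3] 3^3 + 3  →[3↦4]→  4^4 + 4 = 260  −1 ⇒ G_2=259

260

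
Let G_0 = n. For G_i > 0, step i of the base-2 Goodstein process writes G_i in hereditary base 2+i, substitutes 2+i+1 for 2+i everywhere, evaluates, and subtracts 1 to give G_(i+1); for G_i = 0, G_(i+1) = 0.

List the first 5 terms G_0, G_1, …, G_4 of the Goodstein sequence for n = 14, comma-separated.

14, 110, 1281, 18750, 326591

i=0: 14 = 2^(2 + 1) + 2^2 + 2 (b=2); 2→3: 3^(3 + 1) + 3^3 + 3 = 111; 111−1 = 110
i=1: 110 = 3^(3 + 1) + 3^3 + 2 (b=3); 3→4: 4^(4 + 1) + 4^4 + 2 = 1282; 1282−1 = 1281
i=2: 1281 = 4^(4 + 1) + 4^4 + 1 (b=4); 4→5: 5^(5 + 1) + 5^5 + 1 = 18751; 18751−1 = 18750
i=3: 18750 = 5^(5 + 1) + 5^5 (b=5); 5→6: 6^(6 + 1) + 6^6 = 326592; 326592−1 = 326591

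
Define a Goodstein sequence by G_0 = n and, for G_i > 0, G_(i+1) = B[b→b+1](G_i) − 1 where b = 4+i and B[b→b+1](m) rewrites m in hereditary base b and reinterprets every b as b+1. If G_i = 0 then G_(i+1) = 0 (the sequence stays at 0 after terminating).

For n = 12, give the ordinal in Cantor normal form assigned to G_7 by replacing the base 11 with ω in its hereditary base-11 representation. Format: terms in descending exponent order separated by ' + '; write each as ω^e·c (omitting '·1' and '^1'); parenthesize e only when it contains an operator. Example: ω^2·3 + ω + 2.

ω + 8

i=0: 12 = 3·4 (b=4); 4→5: 3·5 = 15; 15−1 = 14
i=1: 14 = 2·5 + 4 (b=5); 5→6: 2·6 + 4 = 16; 16−1 = 15
i=2: 15 = 2·6 + 3 (b=6); 6→7: 2·7 + 3 = 17; 17−1 = 16
i=3: 16 = 2·7 + 2 (b=7); 7→8: 2·8 + 2 = 18; 18−1 = 17
i=4: 17 = 2·8 + 1 (b=8); 8→9: 2·9 + 1 = 19; 19−1 = 18
i=5: 18 = 2·9 (b=9); 9→10: 2·10 = 20; 20−1 = 19
i=6: 19 = 10 + 9 (b=10); 10→11: 11 + 9 = 20; 20−1 = 19
i=7: 19 = 11 + 8 (b=11); 11→12: 12 + 8 = 20; 20−1 = 19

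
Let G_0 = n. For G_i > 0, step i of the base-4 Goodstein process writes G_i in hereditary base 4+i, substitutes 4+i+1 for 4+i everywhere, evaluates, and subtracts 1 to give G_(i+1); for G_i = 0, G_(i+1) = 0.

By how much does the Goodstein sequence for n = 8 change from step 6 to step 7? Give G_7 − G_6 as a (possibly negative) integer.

G_0 = 8. HB_4(8) = 2·4. Bump = 10. G_1 = 9.
G_1 = 9. HB_5(9) = 5 + 4. Bump = 10. G_2 = 9.
G_2 = 9. HB_6(9) = 6 + 3. Bump = 10. G_3 = 9.
G_3 = 9. HB_7(9) = 7 + 2. Bump = 10. G_4 = 9.
G_4 = 9. HB_8(9) = 8 + 1. Bump = 10. G_5 = 9.
G_5 = 9. HB_9(9) = 9. Bump = 10. G_6 = 9.
G_6 = 9. HB_10(9) = 9. Bump = 9. G_7 = 8.

-1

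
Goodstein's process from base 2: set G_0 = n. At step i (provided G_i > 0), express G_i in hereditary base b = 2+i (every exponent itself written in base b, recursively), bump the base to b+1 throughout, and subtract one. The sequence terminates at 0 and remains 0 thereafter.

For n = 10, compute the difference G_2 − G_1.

base 2: 10 = 2^(2 + 1) + 2; at 3: 3^(3 + 1) + 3 = 84; next = 83
base 3: 83 = 3^(3 + 1) + 2; at 4: 4^(4 + 1) + 2 = 1026; next = 1025

942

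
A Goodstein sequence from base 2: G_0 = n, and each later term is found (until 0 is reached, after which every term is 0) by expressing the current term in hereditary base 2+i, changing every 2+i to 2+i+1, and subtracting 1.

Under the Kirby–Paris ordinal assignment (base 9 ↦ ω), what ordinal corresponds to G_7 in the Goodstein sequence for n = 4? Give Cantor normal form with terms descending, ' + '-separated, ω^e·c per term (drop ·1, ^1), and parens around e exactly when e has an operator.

ω^2·2 + ω + 2

(0) 4|_2 = 2^2 ↦ 3^3|_3 = 27 ⇒ 26
(1) 26|_3 = 2·3^2 + 2·3 + 2 ↦ 2·4^2 + 2·4 + 2|_4 = 42 ⇒ 41
(2) 41|_4 = 2·4^2 + 2·4 + 1 ↦ 2·5^2 + 2·5 + 1|_5 = 61 ⇒ 60
(3) 60|_5 = 2·5^2 + 2·5 ↦ 2·6^2 + 2·6|_6 = 84 ⇒ 83
(4) 83|_6 = 2·6^2 + 6 + 5 ↦ 2·7^2 + 7 + 5|_7 = 110 ⇒ 109
(5) 109|_7 = 2·7^2 + 7 + 4 ↦ 2·8^2 + 8 + 4|_8 = 140 ⇒ 139
(6) 139|_8 = 2·8^2 + 8 + 3 ↦ 2·9^2 + 9 + 3|_9 = 174 ⇒ 173
(7) 173|_9 = 2·9^2 + 9 + 2 ↦ 2·10^2 + 10 + 2|_10 = 212 ⇒ 211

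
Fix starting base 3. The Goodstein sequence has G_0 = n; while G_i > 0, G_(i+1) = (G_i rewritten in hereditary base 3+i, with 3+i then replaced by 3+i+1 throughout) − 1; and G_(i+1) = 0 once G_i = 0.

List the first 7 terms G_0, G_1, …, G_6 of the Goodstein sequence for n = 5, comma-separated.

5, 5, 5, 5, 4, 3, 2

G_0=5  [base 3] 3 + 2  →[3↦4]→  4 + 2 = 6  −1 ⇒ G_1=5
G_1=5  [base 4] 4 + 1  →[4↦5]→  5 + 1 = 6  −1 ⇒ G_2=5
G_2=5  [base 5] 5  →[5↦6]→  6 = 6  −1 ⇒ G_3=5
G_3=5  [base 6] 5  →[6↦7]→  5 = 5  −1 ⇒ G_4=4
G_4=4  [base 7] 4  →[7↦8]→  4 = 4  −1 ⇒ G_5=3
G_5=3  [base 8] 3  →[8↦9]→  3 = 3  −1 ⇒ G_6=2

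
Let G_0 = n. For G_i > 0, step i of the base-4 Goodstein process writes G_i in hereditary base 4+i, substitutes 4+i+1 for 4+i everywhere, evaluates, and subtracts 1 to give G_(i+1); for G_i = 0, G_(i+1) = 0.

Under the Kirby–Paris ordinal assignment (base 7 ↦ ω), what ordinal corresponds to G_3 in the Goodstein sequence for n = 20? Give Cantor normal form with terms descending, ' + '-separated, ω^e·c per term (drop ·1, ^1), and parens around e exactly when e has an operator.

ω^2 + 2

[0] 20 ≡ 4^2 + 4 (base 4). Lift 5: 30. −1: 29.
[1] 29 ≡ 5^2 + 4 (base 5). Lift 6: 40. −1: 39.
[2] 39 ≡ 6^2 + 3 (base 6). Lift 7: 52. −1: 51.
[3] 51 ≡ 7^2 + 2 (base 7). Lift 8: 66. −1: 65.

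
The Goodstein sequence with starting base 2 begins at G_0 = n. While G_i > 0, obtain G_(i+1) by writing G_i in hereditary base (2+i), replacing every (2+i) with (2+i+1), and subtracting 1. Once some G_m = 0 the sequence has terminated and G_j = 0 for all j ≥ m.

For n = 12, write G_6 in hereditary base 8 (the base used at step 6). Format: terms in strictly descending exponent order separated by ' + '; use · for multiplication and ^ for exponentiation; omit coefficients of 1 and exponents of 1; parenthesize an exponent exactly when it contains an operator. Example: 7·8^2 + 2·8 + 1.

base 2: 12 = 2^(2 + 1) + 2^2; at 3: 3^(3 + 1) + 3^3 = 108; next = 107
base 3: 107 = 3^(3 + 1) + 2·3^2 + 2·3 + 2; at 4: 4^(4 + 1) + 2·4^2 + 2·4 + 2 = 1066; next = 1065
base 4: 1065 = 4^(4 + 1) + 2·4^2 + 2·4 + 1; at 5: 5^(5 + 1) + 2·5^2 + 2·5 + 1 = 15686; next = 15685
base 5: 15685 = 5^(5 + 1) + 2·5^2 + 2·5; at 6: 6^(6 + 1) + 2·6^2 + 2·6 = 280020; next = 280019
base 6: 280019 = 6^(6 + 1) + 2·6^2 + 6 + 5; at 7: 7^(7 + 1) + 2·7^2 + 7 + 5 = 5764911; next = 5764910
base 7: 5764910 = 7^(7 + 1) + 2·7^2 + 7 + 4; at 8: 8^(8 + 1) + 2·8^2 + 8 + 4 = 134217868; next = 134217867

8^(8 + 1) + 2·8^2 + 8 + 3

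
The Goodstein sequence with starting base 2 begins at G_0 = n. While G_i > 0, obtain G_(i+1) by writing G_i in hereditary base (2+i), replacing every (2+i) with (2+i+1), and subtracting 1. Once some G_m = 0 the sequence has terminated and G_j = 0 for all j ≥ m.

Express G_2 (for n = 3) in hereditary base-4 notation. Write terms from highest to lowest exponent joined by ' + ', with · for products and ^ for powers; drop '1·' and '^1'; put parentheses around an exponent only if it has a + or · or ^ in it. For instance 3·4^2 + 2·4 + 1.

base 2: 3 = 2 + 1; at 3: 3 + 1 = 4; next = 3
base 3: 3 = 3; at 4: 4 = 4; next = 3
base 4: 3 = 3; at 5: 3 = 3; next = 2

3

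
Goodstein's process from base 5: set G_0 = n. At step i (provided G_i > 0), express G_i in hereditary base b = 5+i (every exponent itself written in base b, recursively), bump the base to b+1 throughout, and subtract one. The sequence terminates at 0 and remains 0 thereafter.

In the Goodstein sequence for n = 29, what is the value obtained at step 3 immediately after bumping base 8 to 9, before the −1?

G_0=29  [base 5] 5^2 + 4  →[5↦6]→  6^2 + 4 = 40  −1 ⇒ G_1=39
G_1=39  [base 6] 6^2 + 3  →[6↦7]→  7^2 + 3 = 52  −1 ⇒ G_2=51
G_2=51  [base 7] 7^2 + 2  →[7↦8]→  8^2 + 2 = 66  −1 ⇒ G_3=65
G_3=65  [base 8] 8^2 + 1  →[8↦9]→  9^2 + 1 = 82  −1 ⇒ G_4=81

82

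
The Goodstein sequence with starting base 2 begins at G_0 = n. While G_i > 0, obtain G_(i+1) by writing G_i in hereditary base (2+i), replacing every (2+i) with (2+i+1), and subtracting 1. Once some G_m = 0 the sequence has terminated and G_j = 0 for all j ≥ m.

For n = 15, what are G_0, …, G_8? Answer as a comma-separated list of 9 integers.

i=0: 15 = 2^(2 + 1) + 2^2 + 2 + 1 (b=2); 2→3: 3^(3 + 1) + 3^3 + 3 + 1 = 112; 112−1 = 111
i=1: 111 = 3^(3 + 1) + 3^3 + 3 (b=3); 3→4: 4^(4 + 1) + 4^4 + 4 = 1284; 1284−1 = 1283
i=2: 1283 = 4^(4 + 1) + 4^4 + 3 (b=4); 4→5: 5^(5 + 1) + 5^5 + 3 = 18753; 18753−1 = 18752
i=3: 18752 = 5^(5 + 1) + 5^5 + 2 (b=5); 5→6: 6^(6 + 1) + 6^6 + 2 = 326594; 326594−1 = 326593
i=4: 326593 = 6^(6 + 1) + 6^6 + 1 (b=6); 6→7: 7^(7 + 1) + 7^7 + 1 = 6588345; 6588345−1 = 6588344
i=5: 6588344 = 7^(7 + 1) + 7^7 (b=7); 7→8: 8^(8 + 1) + 8^8 = 150994944; 150994944−1 = 150994943
i=6: 150994943 = 8^(8 + 1) + 7·8^7 + 7·8^6 + 7·8^5 + 7·8^4 + 7·8^3 + 7·8^2 + 7·8 + 7 (b=8); 8→9: 9^(9 + 1) + 7·9^7 + 7·9^6 + 7·9^5 + 7·9^4 + 7·9^3 + 7·9^2 + 7·9 + 7 = 3524450281; 3524450281−1 = 3524450280
i=7: 3524450280 = 9^(9 + 1) + 7·9^7 + 7·9^6 + 7·9^5 + 7·9^4 + 7·9^3 + 7·9^2 + 7·9 + 6 (b=9); 9→10: 10^(10 + 1) + 7·10^7 + 7·10^6 + 7·10^5 + 7·10^4 + 7·10^3 + 7·10^2 + 7·10 + 6 = 100077777776; 100077777776−1 = 100077777775

15, 111, 1283, 18752, 326593, 6588344, 150994943, 3524450280, 100077777775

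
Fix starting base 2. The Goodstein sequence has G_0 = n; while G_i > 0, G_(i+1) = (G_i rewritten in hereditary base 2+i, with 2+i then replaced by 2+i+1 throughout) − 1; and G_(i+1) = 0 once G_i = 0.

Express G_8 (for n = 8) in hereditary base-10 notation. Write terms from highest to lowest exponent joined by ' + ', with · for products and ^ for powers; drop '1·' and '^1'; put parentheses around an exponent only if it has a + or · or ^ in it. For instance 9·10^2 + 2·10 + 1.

2·10^10 + 2·10^2 + 10 + 1

G_0 = 8. HB_2(8) = 2^(2 + 1). Bump = 81. G_1 = 80.
G_1 = 80. HB_3(80) = 2·3^3 + 2·3^2 + 2·3 + 2. Bump = 554. G_2 = 553.
G_2 = 553. HB_4(553) = 2·4^4 + 2·4^2 + 2·4 + 1. Bump = 6311. G_3 = 6310.
G_3 = 6310. HB_5(6310) = 2·5^5 + 2·5^2 + 2·5. Bump = 93396. G_4 = 93395.
G_4 = 93395. HB_6(93395) = 2·6^6 + 2·6^2 + 6 + 5. Bump = 1647196. G_5 = 1647195.
G_5 = 1647195. HB_7(1647195) = 2·7^7 + 2·7^2 + 7 + 4. Bump = 33554572. G_6 = 33554571.
G_6 = 33554571. HB_8(33554571) = 2·8^8 + 2·8^2 + 8 + 3. Bump = 774841152. G_7 = 774841151.
G_7 = 774841151. HB_9(774841151) = 2·9^9 + 2·9^2 + 9 + 2. Bump = 20000000212. G_8 = 20000000211.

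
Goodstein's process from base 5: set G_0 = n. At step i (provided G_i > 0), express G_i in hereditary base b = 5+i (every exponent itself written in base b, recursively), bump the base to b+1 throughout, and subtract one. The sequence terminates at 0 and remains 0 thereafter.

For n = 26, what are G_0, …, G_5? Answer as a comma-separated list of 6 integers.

26, 36, 48, 53, 58, 63

(0) 26|_5 = 5^2 + 1 ↦ 6^2 + 1|_6 = 37 ⇒ 36
(1) 36|_6 = 6^2 ↦ 7^2|_7 = 49 ⇒ 48
(2) 48|_7 = 6·7 + 6 ↦ 6·8 + 6|_8 = 54 ⇒ 53
(3) 53|_8 = 6·8 + 5 ↦ 6·9 + 5|_9 = 59 ⇒ 58
(4) 58|_9 = 6·9 + 4 ↦ 6·10 + 4|_10 = 64 ⇒ 63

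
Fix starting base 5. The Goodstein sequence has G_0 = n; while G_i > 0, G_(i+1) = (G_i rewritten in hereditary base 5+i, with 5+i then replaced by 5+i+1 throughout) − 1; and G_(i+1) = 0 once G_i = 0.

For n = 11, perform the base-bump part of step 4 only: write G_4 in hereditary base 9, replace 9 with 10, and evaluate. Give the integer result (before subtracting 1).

i=0: 11 = 2·5 + 1 (b=5); 5→6: 2·6 + 1 = 13; 13−1 = 12
i=1: 12 = 2·6 (b=6); 6→7: 2·7 = 14; 14−1 = 13
i=2: 13 = 7 + 6 (b=7); 7→8: 8 + 6 = 14; 14−1 = 13
i=3: 13 = 8 + 5 (b=8); 8→9: 9 + 5 = 14; 14−1 = 13
i=4: 13 = 9 + 4 (b=9); 9→10: 10 + 4 = 14; 14−1 = 13

14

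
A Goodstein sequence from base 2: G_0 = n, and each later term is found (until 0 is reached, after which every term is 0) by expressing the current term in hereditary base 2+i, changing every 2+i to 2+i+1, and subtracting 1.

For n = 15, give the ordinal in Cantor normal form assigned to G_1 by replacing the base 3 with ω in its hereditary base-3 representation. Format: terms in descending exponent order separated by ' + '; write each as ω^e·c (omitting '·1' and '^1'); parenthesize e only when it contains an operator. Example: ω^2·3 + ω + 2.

15 —HB2→ 2^(2 + 1) + 2^2 + 2 + 1 —bump→ 3^(3 + 1) + 3^3 + 3 + 1 = 112 —(−1)→ 111
111 —HB3→ 3^(3 + 1) + 3^3 + 3 —bump→ 4^(4 + 1) + 4^4 + 4 = 1284 —(−1)→ 1283

ω^(ω + 1) + ω^ω + ω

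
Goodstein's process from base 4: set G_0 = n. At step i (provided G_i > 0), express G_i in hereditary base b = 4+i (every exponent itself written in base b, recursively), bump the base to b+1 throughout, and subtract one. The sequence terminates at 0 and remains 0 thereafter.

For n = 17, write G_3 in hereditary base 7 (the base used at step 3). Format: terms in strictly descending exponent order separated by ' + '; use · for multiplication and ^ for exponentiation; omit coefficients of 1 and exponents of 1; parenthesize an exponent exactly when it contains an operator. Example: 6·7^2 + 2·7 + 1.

[0] 17 ≡ 4^2 + 1 (base 4). Lift 5: 26. −1: 25.
[1] 25 ≡ 5^2 (base 5). Lift 6: 36. −1: 35.
[2] 35 ≡ 5·6 + 5 (base 6). Lift 7: 40. −1: 39.
[3] 39 ≡ 5·7 + 4 (base 7). Lift 8: 44. −1: 43.

5·7 + 4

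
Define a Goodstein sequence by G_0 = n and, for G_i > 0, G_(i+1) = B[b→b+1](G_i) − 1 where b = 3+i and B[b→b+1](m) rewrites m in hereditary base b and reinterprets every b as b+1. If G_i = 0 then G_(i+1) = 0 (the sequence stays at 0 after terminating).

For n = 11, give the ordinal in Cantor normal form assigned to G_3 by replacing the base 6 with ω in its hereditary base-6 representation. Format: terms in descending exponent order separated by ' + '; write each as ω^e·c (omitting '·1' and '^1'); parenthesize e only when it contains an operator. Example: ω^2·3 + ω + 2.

[0] 11 ≡ 3^2 + 2 (base 3). Lift 4: 18. −1: 17.
[1] 17 ≡ 4^2 + 1 (base 4). Lift 5: 26. −1: 25.
[2] 25 ≡ 5^2 (base 5). Lift 6: 36. −1: 35.
[3] 35 ≡ 5·6 + 5 (base 6). Lift 7: 40. −1: 39.

ω·5 + 5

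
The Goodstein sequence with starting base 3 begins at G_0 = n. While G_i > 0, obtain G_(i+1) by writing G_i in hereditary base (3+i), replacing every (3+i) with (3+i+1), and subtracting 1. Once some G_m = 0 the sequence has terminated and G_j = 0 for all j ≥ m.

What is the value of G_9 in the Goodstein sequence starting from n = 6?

6 —HB3→ 2·3 —bump→ 2·4 = 8 —(−1)→ 7
7 —HB4→ 4 + 3 —bump→ 5 + 3 = 8 —(−1)→ 7
7 —HB5→ 5 + 2 —bump→ 6 + 2 = 8 —(−1)→ 7
7 —HB6→ 6 + 1 —bump→ 7 + 1 = 8 —(−1)→ 7
7 —HB7→ 7 —bump→ 8 = 8 —(−1)→ 7
7 —HB8→ 7 —bump→ 7 = 7 —(−1)→ 6
6 —HB9→ 6 —bump→ 6 = 6 —(−1)→ 5
5 —HB10→ 5 —bump→ 5 = 5 —(−1)→ 4
4 —HB11→ 4 —bump→ 4 = 4 —(−1)→ 3

3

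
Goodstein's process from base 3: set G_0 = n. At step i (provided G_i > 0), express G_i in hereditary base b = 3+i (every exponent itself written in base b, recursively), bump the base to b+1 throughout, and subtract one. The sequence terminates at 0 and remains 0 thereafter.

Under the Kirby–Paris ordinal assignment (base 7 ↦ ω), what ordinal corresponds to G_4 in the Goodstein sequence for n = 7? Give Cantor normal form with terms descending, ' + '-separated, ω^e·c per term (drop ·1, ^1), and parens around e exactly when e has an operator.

ω + 2

base 3: 7 = 2·3 + 1; at 4: 2·4 + 1 = 9; next = 8
base 4: 8 = 2·4; at 5: 2·5 = 10; next = 9
base 5: 9 = 5 + 4; at 6: 6 + 4 = 10; next = 9
base 6: 9 = 6 + 3; at 7: 7 + 3 = 10; next = 9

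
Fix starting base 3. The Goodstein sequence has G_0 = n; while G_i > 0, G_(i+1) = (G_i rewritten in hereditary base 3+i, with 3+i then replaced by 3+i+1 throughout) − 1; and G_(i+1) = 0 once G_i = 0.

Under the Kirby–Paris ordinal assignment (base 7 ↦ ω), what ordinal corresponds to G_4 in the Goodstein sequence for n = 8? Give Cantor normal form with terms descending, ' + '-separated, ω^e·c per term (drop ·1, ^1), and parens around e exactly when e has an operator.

(0) 8|_3 = 2·3 + 2 ↦ 2·4 + 2|_4 = 10 ⇒ 9
(1) 9|_4 = 2·4 + 1 ↦ 2·5 + 1|_5 = 11 ⇒ 10
(2) 10|_5 = 2·5 ↦ 2·6|_6 = 12 ⇒ 11
(3) 11|_6 = 6 + 5 ↦ 7 + 5|_7 = 12 ⇒ 11

ω + 4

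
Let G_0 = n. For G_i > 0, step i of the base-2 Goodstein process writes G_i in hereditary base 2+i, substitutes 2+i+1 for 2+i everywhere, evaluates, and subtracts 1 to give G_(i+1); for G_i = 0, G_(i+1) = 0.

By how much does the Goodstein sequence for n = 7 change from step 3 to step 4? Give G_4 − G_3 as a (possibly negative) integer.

43530

G_0 = 7. HB_2(7) = 2^2 + 2 + 1. Bump = 31. G_1 = 30.
G_1 = 30. HB_3(30) = 3^3 + 3. Bump = 260. G_2 = 259.
G_2 = 259. HB_4(259) = 4^4 + 3. Bump = 3128. G_3 = 3127.
G_3 = 3127. HB_5(3127) = 5^5 + 2. Bump = 46658. G_4 = 46657.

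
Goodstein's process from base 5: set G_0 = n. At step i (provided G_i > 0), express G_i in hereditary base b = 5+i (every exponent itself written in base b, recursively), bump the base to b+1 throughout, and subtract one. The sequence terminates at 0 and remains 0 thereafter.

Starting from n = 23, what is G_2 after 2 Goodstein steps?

base 5: 23 = 4·5 + 3; at 6: 4·6 + 3 = 27; next = 26
base 6: 26 = 4·6 + 2; at 7: 4·7 + 2 = 30; next = 29
base 7: 29 = 4·7 + 1; at 8: 4·8 + 1 = 33; next = 32

29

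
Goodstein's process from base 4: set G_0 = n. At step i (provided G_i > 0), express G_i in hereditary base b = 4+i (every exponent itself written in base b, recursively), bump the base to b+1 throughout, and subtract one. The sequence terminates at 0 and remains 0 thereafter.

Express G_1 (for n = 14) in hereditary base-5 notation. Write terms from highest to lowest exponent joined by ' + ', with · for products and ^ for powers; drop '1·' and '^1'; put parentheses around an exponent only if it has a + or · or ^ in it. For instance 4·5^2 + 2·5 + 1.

[0] 14 ≡ 3·4 + 2 (base 4). Lift 5: 17. −1: 16.
[1] 16 ≡ 3·5 + 1 (base 5). Lift 6: 19. −1: 18.

3·5 + 1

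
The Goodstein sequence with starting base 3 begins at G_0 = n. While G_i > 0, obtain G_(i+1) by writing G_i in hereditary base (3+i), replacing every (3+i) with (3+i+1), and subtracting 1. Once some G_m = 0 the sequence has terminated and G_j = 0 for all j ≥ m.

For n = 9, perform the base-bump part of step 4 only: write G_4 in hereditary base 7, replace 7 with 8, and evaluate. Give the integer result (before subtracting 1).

G_0 = 9. HB_3(9) = 3^2. Bump = 16. G_1 = 15.
G_1 = 15. HB_4(15) = 3·4 + 3. Bump = 18. G_2 = 17.
G_2 = 17. HB_5(17) = 3·5 + 2. Bump = 20. G_3 = 19.
G_3 = 19. HB_6(19) = 3·6 + 1. Bump = 22. G_4 = 21.
G_4 = 21. HB_7(21) = 3·7. Bump = 24. G_5 = 23.

24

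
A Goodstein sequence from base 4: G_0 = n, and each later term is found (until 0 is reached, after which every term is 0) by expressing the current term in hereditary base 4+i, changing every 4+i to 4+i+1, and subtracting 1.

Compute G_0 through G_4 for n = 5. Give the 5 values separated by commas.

[0] 5 ≡ 4 + 1 (base 4). Lift 5: 6. −1: 5.
[1] 5 ≡ 5 (base 5). Lift 6: 6. −1: 5.
[2] 5 ≡ 5 (base 6). Lift 7: 5. −1: 4.
[3] 4 ≡ 4 (base 7). Lift 8: 4. −1: 3.

5, 5, 5, 4, 3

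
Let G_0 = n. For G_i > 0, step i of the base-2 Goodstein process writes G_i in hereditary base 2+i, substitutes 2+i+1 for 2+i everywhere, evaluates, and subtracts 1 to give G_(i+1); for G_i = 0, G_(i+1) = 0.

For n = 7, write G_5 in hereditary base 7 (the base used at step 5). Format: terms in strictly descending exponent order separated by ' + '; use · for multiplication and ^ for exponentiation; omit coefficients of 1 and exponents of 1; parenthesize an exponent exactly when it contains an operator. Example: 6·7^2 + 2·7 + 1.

7^7

step 0: 7 = 2^2 + 2 + 1; sub 3 for 2: 3^3 + 3 + 1; = 31; G_1 = 31−1 = 30
step 1: 30 = 3^3 + 3; sub 4 for 3: 4^4 + 4; = 260; G_2 = 260−1 = 259
step 2: 259 = 4^4 + 3; sub 5 for 4: 5^5 + 3; = 3128; G_3 = 3128−1 = 3127
step 3: 3127 = 5^5 + 2; sub 6 for 5: 6^6 + 2; = 46658; G_4 = 46658−1 = 46657
step 4: 46657 = 6^6 + 1; sub 7 for 6: 7^7 + 1; = 823544; G_5 = 823544−1 = 823543
step 5: 823543 = 7^7; sub 8 for 7: 8^8; = 16777216; G_6 = 16777216−1 = 16777215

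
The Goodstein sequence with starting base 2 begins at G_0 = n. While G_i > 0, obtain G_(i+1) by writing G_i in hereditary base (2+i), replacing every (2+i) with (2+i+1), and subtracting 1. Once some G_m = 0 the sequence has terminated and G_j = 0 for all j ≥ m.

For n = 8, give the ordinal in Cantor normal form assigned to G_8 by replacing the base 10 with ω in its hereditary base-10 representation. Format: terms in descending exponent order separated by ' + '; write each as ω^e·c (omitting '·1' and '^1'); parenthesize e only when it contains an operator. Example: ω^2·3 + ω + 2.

G_0=8  [base 2] 2^(2 + 1)  →[2↦3]→  3^(3 + 1) = 81  −1 ⇒ G_1=80
G_1=80  [base 3] 2·3^3 + 2·3^2 + 2·3 + 2  →[3↦4]→  2·4^4 + 2·4^2 + 2·4 + 2 = 554  −1 ⇒ G_2=553
G_2=553  [base 4] 2·4^4 + 2·4^2 + 2·4 + 1  →[4↦5]→  2·5^5 + 2·5^2 + 2·5 + 1 = 6311  −1 ⇒ G_3=6310
G_3=6310  [base 5] 2·5^5 + 2·5^2 + 2·5  →[5↦6]→  2·6^6 + 2·6^2 + 2·6 = 93396  −1 ⇒ G_4=93395
G_4=93395  [base 6] 2·6^6 + 2·6^2 + 6 + 5  →[6↦7]→  2·7^7 + 2·7^2 + 7 + 5 = 1647196  −1 ⇒ G_5=1647195
G_5=1647195  [base 7] 2·7^7 + 2·7^2 + 7 + 4  →[7↦8]→  2·8^8 + 2·8^2 + 8 + 4 = 33554572  −1 ⇒ G_6=33554571
G_6=33554571  [base 8] 2·8^8 + 2·8^2 + 8 + 3  →[8↦9]→  2·9^9 + 2·9^2 + 9 + 3 = 774841152  −1 ⇒ G_7=774841151
G_7=774841151  [base 9] 2·9^9 + 2·9^2 + 9 + 2  →[9↦10]→  2·10^10 + 2·10^2 + 10 + 2 = 20000000212  −1 ⇒ G_8=20000000211

ω^ω·2 + ω^2·2 + ω + 1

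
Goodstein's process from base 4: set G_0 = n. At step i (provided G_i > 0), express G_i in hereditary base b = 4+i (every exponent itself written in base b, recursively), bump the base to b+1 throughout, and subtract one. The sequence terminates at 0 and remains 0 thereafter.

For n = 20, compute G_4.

65

step 0: 20 = 4^2 + 4; sub 5 for 4: 5^2 + 5; = 30; G_1 = 30−1 = 29
step 1: 29 = 5^2 + 4; sub 6 for 5: 6^2 + 4; = 40; G_2 = 40−1 = 39
step 2: 39 = 6^2 + 3; sub 7 for 6: 7^2 + 3; = 52; G_3 = 52−1 = 51
step 3: 51 = 7^2 + 2; sub 8 for 7: 8^2 + 2; = 66; G_4 = 66−1 = 65
step 4: 65 = 8^2 + 1; sub 9 for 8: 9^2 + 1; = 82; G_5 = 82−1 = 81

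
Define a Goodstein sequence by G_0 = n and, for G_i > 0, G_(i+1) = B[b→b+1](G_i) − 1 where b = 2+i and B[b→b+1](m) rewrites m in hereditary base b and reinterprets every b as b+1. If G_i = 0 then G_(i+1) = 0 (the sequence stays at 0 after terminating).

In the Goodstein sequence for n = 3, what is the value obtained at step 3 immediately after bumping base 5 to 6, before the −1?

2

[0] 3 ≡ 2 + 1 (base 2). Lift 3: 4. −1: 3.
[1] 3 ≡ 3 (base 3). Lift 4: 4. −1: 3.
[2] 3 ≡ 3 (base 4). Lift 5: 3. −1: 2.
[3] 2 ≡ 2 (base 5). Lift 6: 2. −1: 1.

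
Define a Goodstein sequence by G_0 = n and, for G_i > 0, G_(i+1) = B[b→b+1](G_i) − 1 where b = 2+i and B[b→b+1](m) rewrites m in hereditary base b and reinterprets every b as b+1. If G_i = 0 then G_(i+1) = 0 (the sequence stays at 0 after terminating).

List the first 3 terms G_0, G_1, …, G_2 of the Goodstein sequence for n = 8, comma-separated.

i=0: 8 = 2^(2 + 1) (b=2); 2→3: 3^(3 + 1) = 81; 81−1 = 80
i=1: 80 = 2·3^3 + 2·3^2 + 2·3 + 2 (b=3); 3→4: 2·4^4 + 2·4^2 + 2·4 + 2 = 554; 554−1 = 553

8, 80, 553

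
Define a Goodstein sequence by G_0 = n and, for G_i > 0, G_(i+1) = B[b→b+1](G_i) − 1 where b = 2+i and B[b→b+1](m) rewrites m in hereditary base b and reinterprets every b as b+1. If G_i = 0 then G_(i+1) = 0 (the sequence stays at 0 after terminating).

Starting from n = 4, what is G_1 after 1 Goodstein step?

26

G_0=4  [base 2] 2^2  →[2↦3]→  3^3 = 27  −1 ⇒ G_1=26
G_1=26  [base 3] 2·3^2 + 2·3 + 2  →[3↦4]→  2·4^2 + 2·4 + 2 = 42  −1 ⇒ G_2=41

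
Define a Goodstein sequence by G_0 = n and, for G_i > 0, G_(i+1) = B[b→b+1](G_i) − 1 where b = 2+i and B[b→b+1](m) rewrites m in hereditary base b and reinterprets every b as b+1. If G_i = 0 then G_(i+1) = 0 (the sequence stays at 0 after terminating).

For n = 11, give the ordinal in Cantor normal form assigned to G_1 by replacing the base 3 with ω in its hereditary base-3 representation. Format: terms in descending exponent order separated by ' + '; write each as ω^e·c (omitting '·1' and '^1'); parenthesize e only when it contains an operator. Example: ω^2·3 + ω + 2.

i=0: 11 = 2^(2 + 1) + 2 + 1 (b=2); 2→3: 3^(3 + 1) + 3 + 1 = 85; 85−1 = 84
i=1: 84 = 3^(3 + 1) + 3 (b=3); 3→4: 4^(4 + 1) + 4 = 1028; 1028−1 = 1027

ω^(ω + 1) + ω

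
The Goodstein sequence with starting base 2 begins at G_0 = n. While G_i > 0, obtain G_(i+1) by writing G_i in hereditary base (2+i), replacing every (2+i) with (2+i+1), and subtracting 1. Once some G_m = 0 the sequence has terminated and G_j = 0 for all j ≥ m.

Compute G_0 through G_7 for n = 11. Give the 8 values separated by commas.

[0] 11 ≡ 2^(2 + 1) + 2 + 1 (base 2). Lift 3: 85. −1: 84.
[1] 84 ≡ 3^(3 + 1) + 3 (base 3). Lift 4: 1028. −1: 1027.
[2] 1027 ≡ 4^(4 + 1) + 3 (base 4). Lift 5: 15628. −1: 15627.
[3] 15627 ≡ 5^(5 + 1) + 2 (base 5). Lift 6: 279938. −1: 279937.
[4] 279937 ≡ 6^(6 + 1) + 1 (base 6). Lift 7: 5764802. −1: 5764801.
[5] 5764801 ≡ 7^(7 + 1) (base 7). Lift 8: 134217728. −1: 134217727.
[6] 134217727 ≡ 7·8^8 + 7·8^7 + 7·8^6 + 7·8^5 + 7·8^4 + 7·8^3 + 7·8^2 + 7·8 + 7 (base 8). Lift 9: 2749609303. −1: 2749609302.

11, 84, 1027, 15627, 279937, 5764801, 134217727, 2749609302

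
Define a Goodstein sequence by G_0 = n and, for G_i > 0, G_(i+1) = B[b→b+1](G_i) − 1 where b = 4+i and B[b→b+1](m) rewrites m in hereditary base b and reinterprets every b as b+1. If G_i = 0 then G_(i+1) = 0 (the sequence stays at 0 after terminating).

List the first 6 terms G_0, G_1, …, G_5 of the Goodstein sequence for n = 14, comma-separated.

14, 16, 18, 20, 21, 22

G_0=14  [base 4] 3·4 + 2  →[4↦5]→  3·5 + 2 = 17  −1 ⇒ G_1=16
G_1=16  [base 5] 3·5 + 1  →[5↦6]→  3·6 + 1 = 19  −1 ⇒ G_2=18
G_2=18  [base 6] 3·6  →[6↦7]→  3·7 = 21  −1 ⇒ G_3=20
G_3=20  [base 7] 2·7 + 6  →[7↦8]→  2·8 + 6 = 22  −1 ⇒ G_4=21
G_4=21  [base 8] 2·8 + 5  →[8↦9]→  2·9 + 5 = 23  −1 ⇒ G_5=22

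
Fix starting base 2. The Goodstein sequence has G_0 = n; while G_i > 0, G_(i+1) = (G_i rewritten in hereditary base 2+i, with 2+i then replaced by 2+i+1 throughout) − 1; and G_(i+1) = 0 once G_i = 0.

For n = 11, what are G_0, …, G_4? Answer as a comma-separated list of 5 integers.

11, 84, 1027, 15627, 279937

G_0 = 11. HB_2(11) = 2^(2 + 1) + 2 + 1. Bump = 85. G_1 = 84.
G_1 = 84. HB_3(84) = 3^(3 + 1) + 3. Bump = 1028. G_2 = 1027.
G_2 = 1027. HB_4(1027) = 4^(4 + 1) + 3. Bump = 15628. G_3 = 15627.
G_3 = 15627. HB_5(15627) = 5^(5 + 1) + 2. Bump = 279938. G_4 = 279937.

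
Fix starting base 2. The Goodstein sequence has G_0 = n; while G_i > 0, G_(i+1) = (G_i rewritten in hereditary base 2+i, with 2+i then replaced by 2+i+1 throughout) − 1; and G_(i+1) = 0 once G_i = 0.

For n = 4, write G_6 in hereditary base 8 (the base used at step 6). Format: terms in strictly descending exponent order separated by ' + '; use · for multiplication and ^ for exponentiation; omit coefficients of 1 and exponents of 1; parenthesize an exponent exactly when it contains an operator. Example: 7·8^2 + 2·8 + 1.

2·8^2 + 8 + 3

G_0 = 4. HB_2(4) = 2^2. Bump = 27. G_1 = 26.
G_1 = 26. HB_3(26) = 2·3^2 + 2·3 + 2. Bump = 42. G_2 = 41.
G_2 = 41. HB_4(41) = 2·4^2 + 2·4 + 1. Bump = 61. G_3 = 60.
G_3 = 60. HB_5(60) = 2·5^2 + 2·5. Bump = 84. G_4 = 83.
G_4 = 83. HB_6(83) = 2·6^2 + 6 + 5. Bump = 110. G_5 = 109.
G_5 = 109. HB_7(109) = 2·7^2 + 7 + 4. Bump = 140. G_6 = 139.
G_6 = 139. HB_8(139) = 2·8^2 + 8 + 3. Bump = 174. G_7 = 173.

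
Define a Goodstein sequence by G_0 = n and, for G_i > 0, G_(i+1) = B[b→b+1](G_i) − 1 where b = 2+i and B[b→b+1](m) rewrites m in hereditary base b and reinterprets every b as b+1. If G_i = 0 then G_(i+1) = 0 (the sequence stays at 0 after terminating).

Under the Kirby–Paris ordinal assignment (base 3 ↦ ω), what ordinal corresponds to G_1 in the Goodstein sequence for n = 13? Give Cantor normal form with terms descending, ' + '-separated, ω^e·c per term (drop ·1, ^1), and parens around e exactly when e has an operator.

ω^(ω + 1) + ω^ω

i=0: 13 = 2^(2 + 1) + 2^2 + 1 (b=2); 2→3: 3^(3 + 1) + 3^3 + 1 = 109; 109−1 = 108
i=1: 108 = 3^(3 + 1) + 3^3 (b=3); 3→4: 4^(4 + 1) + 4^4 = 1280; 1280−1 = 1279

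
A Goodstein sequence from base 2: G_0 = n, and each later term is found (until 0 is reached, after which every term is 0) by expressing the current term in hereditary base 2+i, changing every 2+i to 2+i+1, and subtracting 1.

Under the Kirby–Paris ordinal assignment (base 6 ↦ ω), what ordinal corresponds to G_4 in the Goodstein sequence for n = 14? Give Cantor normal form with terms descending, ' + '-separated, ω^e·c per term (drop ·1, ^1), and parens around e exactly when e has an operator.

ω^(ω + 1) + ω^5·5 + ω^4·5 + ω^3·5 + ω^2·5 + ω·5 + 5

14 —HB2→ 2^(2 + 1) + 2^2 + 2 —bump→ 3^(3 + 1) + 3^3 + 3 = 111 —(−1)→ 110
110 —HB3→ 3^(3 + 1) + 3^3 + 2 —bump→ 4^(4 + 1) + 4^4 + 2 = 1282 —(−1)→ 1281
1281 —HB4→ 4^(4 + 1) + 4^4 + 1 —bump→ 5^(5 + 1) + 5^5 + 1 = 18751 —(−1)→ 18750
18750 —HB5→ 5^(5 + 1) + 5^5 —bump→ 6^(6 + 1) + 6^6 = 326592 —(−1)→ 326591
326591 —HB6→ 6^(6 + 1) + 5·6^5 + 5·6^4 + 5·6^3 + 5·6^2 + 5·6 + 5 —bump→ 7^(7 + 1) + 5·7^5 + 5·7^4 + 5·7^3 + 5·7^2 + 5·7 + 5 = 5862841 —(−1)→ 5862840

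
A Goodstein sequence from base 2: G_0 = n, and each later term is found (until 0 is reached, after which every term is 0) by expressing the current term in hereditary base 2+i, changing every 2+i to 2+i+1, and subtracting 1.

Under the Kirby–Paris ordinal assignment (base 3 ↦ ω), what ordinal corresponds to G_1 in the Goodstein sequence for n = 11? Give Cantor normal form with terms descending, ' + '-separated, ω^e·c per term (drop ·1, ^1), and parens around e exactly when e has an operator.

ω^(ω + 1) + ω

step 0: 11 = 2^(2 + 1) + 2 + 1; sub 3 for 2: 3^(3 + 1) + 3 + 1; = 85; G_1 = 85−1 = 84
step 1: 84 = 3^(3 + 1) + 3; sub 4 for 3: 4^(4 + 1) + 4; = 1028; G_2 = 1028−1 = 1027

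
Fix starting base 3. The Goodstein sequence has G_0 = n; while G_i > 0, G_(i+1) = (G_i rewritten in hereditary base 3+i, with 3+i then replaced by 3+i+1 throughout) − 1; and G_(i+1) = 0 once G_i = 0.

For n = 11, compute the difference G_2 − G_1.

step 0: 11 = 3^2 + 2; sub 4 for 3: 4^2 + 2; = 18; G_1 = 18−1 = 17
step 1: 17 = 4^2 + 1; sub 5 for 4: 5^2 + 1; = 26; G_2 = 26−1 = 25

8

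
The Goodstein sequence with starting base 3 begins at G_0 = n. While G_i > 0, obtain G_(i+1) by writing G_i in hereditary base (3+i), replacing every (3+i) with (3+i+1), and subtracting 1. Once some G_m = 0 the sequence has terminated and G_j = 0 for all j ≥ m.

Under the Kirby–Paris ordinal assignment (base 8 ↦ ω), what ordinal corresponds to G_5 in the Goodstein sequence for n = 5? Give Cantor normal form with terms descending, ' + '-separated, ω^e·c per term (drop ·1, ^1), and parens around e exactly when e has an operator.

base 3: 5 = 3 + 2; at 4: 4 + 2 = 6; next = 5
base 4: 5 = 4 + 1; at 5: 5 + 1 = 6; next = 5
base 5: 5 = 5; at 6: 6 = 6; next = 5
base 6: 5 = 5; at 7: 5 = 5; next = 4
base 7: 4 = 4; at 8: 4 = 4; next = 3

3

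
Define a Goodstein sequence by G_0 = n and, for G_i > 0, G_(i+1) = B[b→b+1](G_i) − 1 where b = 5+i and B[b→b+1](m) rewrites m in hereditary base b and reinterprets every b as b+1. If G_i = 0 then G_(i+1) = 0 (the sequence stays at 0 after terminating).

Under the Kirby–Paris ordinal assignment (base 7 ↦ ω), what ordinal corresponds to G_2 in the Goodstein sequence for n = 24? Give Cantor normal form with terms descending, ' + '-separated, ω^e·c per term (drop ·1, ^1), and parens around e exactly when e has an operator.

base 5: 24 = 4·5 + 4; at 6: 4·6 + 4 = 28; next = 27
base 6: 27 = 4·6 + 3; at 7: 4·7 + 3 = 31; next = 30

ω·4 + 2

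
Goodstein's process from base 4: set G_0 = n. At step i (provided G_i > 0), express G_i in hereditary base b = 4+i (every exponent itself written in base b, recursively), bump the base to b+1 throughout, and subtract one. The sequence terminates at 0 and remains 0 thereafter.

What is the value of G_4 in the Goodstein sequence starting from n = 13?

19

G_0=13  [base 4] 3·4 + 1  →[4↦5]→  3·5 + 1 = 16  −1 ⇒ G_1=15
G_1=15  [base 5] 3·5  →[5↦6]→  3·6 = 18  −1 ⇒ G_2=17
G_2=17  [base 6] 2·6 + 5  →[6↦7]→  2·7 + 5 = 19  −1 ⇒ G_3=18
G_3=18  [base 7] 2·7 + 4  →[7↦8]→  2·8 + 4 = 20  −1 ⇒ G_4=19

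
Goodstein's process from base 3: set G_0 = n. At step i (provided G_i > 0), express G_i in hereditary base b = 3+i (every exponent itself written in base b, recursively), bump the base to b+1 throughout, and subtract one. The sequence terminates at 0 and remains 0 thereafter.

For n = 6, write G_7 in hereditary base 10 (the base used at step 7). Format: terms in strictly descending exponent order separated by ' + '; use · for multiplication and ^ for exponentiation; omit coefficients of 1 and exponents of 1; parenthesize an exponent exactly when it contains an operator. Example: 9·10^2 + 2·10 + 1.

5

(0) 6|_3 = 2·3 ↦ 2·4|_4 = 8 ⇒ 7
(1) 7|_4 = 4 + 3 ↦ 5 + 3|_5 = 8 ⇒ 7
(2) 7|_5 = 5 + 2 ↦ 6 + 2|_6 = 8 ⇒ 7
(3) 7|_6 = 6 + 1 ↦ 7 + 1|_7 = 8 ⇒ 7
(4) 7|_7 = 7 ↦ 8|_8 = 8 ⇒ 7
(5) 7|_8 = 7 ↦ 7|_9 = 7 ⇒ 6
(6) 6|_9 = 6 ↦ 6|_10 = 6 ⇒ 5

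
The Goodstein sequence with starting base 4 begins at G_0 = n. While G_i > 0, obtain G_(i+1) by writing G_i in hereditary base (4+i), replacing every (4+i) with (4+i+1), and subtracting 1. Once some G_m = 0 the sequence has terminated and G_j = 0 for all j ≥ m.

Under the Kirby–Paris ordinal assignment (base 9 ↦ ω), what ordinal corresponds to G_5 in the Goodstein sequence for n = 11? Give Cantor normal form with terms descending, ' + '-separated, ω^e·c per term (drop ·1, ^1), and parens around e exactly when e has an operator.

ω + 6

11 —HB4→ 2·4 + 3 —bump→ 2·5 + 3 = 13 —(−1)→ 12
12 —HB5→ 2·5 + 2 —bump→ 2·6 + 2 = 14 —(−1)→ 13
13 —HB6→ 2·6 + 1 —bump→ 2·7 + 1 = 15 —(−1)→ 14
14 —HB7→ 2·7 —bump→ 2·8 = 16 —(−1)→ 15
15 —HB8→ 8 + 7 —bump→ 9 + 7 = 16 —(−1)→ 15
15 —HB9→ 9 + 6 —bump→ 10 + 6 = 16 —(−1)→ 15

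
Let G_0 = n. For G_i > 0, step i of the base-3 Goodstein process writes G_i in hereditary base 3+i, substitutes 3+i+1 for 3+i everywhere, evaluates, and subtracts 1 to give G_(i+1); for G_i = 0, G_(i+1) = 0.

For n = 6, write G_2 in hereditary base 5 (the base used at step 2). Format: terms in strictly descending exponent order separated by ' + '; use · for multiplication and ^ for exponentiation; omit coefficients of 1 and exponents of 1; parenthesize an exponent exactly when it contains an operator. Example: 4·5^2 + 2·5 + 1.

i=0: 6 = 2·3 (b=3); 3→4: 2·4 = 8; 8−1 = 7
i=1: 7 = 4 + 3 (b=4); 4→5: 5 + 3 = 8; 8−1 = 7

5 + 2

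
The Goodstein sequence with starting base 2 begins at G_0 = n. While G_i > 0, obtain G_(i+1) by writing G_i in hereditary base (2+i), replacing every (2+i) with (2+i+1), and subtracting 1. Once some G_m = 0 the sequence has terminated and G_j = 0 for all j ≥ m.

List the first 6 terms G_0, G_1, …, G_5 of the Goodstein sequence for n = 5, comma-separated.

5, 27, 255, 467, 775, 1197

step 0: 5 = 2^2 + 1; sub 3 for 2: 3^3 + 1; = 28; G_1 = 28−1 = 27
step 1: 27 = 3^3; sub 4 for 3: 4^4; = 256; G_2 = 256−1 = 255
step 2: 255 = 3·4^3 + 3·4^2 + 3·4 + 3; sub 5 for 4: 3·5^3 + 3·5^2 + 3·5 + 3; = 468; G_3 = 468−1 = 467
step 3: 467 = 3·5^3 + 3·5^2 + 3·5 + 2; sub 6 for 5: 3·6^3 + 3·6^2 + 3·6 + 2; = 776; G_4 = 776−1 = 775
step 4: 775 = 3·6^3 + 3·6^2 + 3·6 + 1; sub 7 for 6: 3·7^3 + 3·7^2 + 3·7 + 1; = 1198; G_5 = 1198−1 = 1197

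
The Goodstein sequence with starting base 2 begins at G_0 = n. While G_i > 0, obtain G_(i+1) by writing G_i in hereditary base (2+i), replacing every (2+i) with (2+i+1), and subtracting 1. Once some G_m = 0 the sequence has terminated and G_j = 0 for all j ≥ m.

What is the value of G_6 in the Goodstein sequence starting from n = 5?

1751

(0) 5|_2 = 2^2 + 1 ↦ 3^3 + 1|_3 = 28 ⇒ 27
(1) 27|_3 = 3^3 ↦ 4^4|_4 = 256 ⇒ 255
(2) 255|_4 = 3·4^3 + 3·4^2 + 3·4 + 3 ↦ 3·5^3 + 3·5^2 + 3·5 + 3|_5 = 468 ⇒ 467
(3) 467|_5 = 3·5^3 + 3·5^2 + 3·5 + 2 ↦ 3·6^3 + 3·6^2 + 3·6 + 2|_6 = 776 ⇒ 775
(4) 775|_6 = 3·6^3 + 3·6^2 + 3·6 + 1 ↦ 3·7^3 + 3·7^2 + 3·7 + 1|_7 = 1198 ⇒ 1197
(5) 1197|_7 = 3·7^3 + 3·7^2 + 3·7 ↦ 3·8^3 + 3·8^2 + 3·8|_8 = 1752 ⇒ 1751
(6) 1751|_8 = 3·8^3 + 3·8^2 + 2·8 + 7 ↦ 3·9^3 + 3·9^2 + 2·9 + 7|_9 = 2455 ⇒ 2454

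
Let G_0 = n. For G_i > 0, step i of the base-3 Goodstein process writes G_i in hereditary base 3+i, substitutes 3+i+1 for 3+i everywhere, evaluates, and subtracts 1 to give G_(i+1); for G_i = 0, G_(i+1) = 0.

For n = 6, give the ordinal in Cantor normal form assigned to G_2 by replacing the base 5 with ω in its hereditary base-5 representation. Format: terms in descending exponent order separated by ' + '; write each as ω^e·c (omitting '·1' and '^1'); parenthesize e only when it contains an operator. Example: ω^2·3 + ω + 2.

G_0=6  [base 3] 2·3  →[3↦4]→  2·4 = 8  −1 ⇒ G_1=7
G_1=7  [base 4] 4 + 3  →[4↦5]→  5 + 3 = 8  −1 ⇒ G_2=7
G_2=7  [base 5] 5 + 2  →[5↦6]→  6 + 2 = 8  −1 ⇒ G_3=7

ω + 2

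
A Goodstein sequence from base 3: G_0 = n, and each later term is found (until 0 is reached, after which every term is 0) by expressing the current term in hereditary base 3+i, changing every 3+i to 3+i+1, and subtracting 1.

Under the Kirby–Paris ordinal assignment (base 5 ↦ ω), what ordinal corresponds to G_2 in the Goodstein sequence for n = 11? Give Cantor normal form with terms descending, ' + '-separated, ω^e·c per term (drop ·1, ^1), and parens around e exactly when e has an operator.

G_0=11  [base 3] 3^2 + 2  →[3↦4]→  4^2 + 2 = 18  −1 ⇒ G_1=17
G_1=17  [base 4] 4^2 + 1  →[4↦5]→  5^2 + 1 = 26  −1 ⇒ G_2=25

ω^2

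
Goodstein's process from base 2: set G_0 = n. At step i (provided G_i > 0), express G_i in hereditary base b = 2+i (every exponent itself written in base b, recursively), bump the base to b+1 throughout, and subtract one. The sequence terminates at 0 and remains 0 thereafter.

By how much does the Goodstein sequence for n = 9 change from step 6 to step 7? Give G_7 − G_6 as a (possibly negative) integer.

1111930522

[0] 9 ≡ 2^(2 + 1) + 1 (base 2). Lift 3: 82. −1: 81.
[1] 81 ≡ 3^(3 + 1) (base 3). Lift 4: 1024. −1: 1023.
[2] 1023 ≡ 3·4^4 + 3·4^3 + 3·4^2 + 3·4 + 3 (base 4). Lift 5: 9843. −1: 9842.
[3] 9842 ≡ 3·5^5 + 3·5^3 + 3·5^2 + 3·5 + 2 (base 5). Lift 6: 140744. −1: 140743.
[4] 140743 ≡ 3·6^6 + 3·6^3 + 3·6^2 + 3·6 + 1 (base 6). Lift 7: 2471827. −1: 2471826.
[5] 2471826 ≡ 3·7^7 + 3·7^3 + 3·7^2 + 3·7 (base 7). Lift 8: 50333400. −1: 50333399.
[6] 50333399 ≡ 3·8^8 + 3·8^3 + 3·8^2 + 2·8 + 7 (base 8). Lift 9: 1162263922. −1: 1162263921.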